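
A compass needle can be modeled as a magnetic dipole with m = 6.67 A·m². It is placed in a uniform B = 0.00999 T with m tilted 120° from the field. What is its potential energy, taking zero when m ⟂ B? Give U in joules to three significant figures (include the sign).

U ≈ 0.0333 J

U = −m·B = −mB cosθ.
U = −(6.67)(0.00999)·cos120° = 0.03332 J.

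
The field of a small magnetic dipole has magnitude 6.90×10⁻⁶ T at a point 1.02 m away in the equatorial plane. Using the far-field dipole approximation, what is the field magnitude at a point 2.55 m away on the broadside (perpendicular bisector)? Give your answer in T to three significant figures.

Dipole fields scale as 1/r³ in the far field; the geometry is the same at both points.
B₂ = B₁ · (r₁/r₂)³ = 6.90×10⁻⁶ · (1.02/2.55)³.
(r₁/r₂)³ = (0.4)³ = 0.064.
B₂ ≈ 4.416×10⁻⁷ T.

B ≈ 4.42×10⁻⁷ T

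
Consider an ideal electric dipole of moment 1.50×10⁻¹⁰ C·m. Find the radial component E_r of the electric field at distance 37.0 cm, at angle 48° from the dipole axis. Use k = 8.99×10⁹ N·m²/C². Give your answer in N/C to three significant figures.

E_r ≈ 35.6 N/C

For a dipole, E_r = (2kp cosθ)/r³.
kp/r³ = (8.99×10⁹)(1.50×10⁻¹⁰)/(0.370)³ = 26.62 N/C.
E_r = 2·26.62·cos48° = 35.63 N/C.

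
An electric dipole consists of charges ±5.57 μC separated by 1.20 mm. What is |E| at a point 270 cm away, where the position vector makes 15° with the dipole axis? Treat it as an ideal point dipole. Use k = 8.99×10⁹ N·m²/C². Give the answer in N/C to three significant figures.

E ≈ 5.95 N/C

Dipole moment p = qd = (5.57×10⁻⁶ C)(0.00120 m) = 6.684×10⁻⁹ C·m.
At angle θ the dipole field magnitude is E = (kp/r³)·√(1 + 3cos²θ).
kp/r³ = (8.99×10⁹)(6.684×10⁻⁹) / (2.70)³ = 3.053 N/C.
√(1 + 3cos²15°) = √(1 + 3·0.9330) = √3.7990 ≈ 1.9491.
E ≈ 3.053 × 1.949 = 5.950 N/C.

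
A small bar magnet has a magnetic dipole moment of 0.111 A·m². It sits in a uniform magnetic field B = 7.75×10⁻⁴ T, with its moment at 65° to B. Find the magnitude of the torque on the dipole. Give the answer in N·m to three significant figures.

τ ≈ 7.80×10⁻⁵ N·m

Torque on a magnetic dipole: τ = mB sinθ.
τ = (0.111)(7.75×10⁻⁴)·sin65° = 7.797×10⁻⁵ N·m.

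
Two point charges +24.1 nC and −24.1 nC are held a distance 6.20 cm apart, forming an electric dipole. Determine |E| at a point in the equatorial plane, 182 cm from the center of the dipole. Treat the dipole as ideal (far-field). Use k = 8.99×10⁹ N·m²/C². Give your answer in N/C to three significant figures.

Dipole moment p = qd = (2.41×10⁻⁸ C)(0.0620 m) = 1.494×10⁻⁹ C·m.
In the equatorial plane E = kp/r³.
E = (8.99×10⁹)(1.494×10⁻⁹) / (1.82)³ = 2.228 N/C.

E ≈ 2.23 N/C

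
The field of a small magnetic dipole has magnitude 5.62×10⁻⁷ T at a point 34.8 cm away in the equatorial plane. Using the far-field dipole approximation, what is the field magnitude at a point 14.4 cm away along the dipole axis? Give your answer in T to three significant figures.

B ≈ 1.59×10⁻⁵ T

Dipole fields scale as 1/r³ in the far field.
The axial field is twice the equatorial field at the same r, so the geometry factor is 2/1.
B₂ = B₁ · (2/1) · (r₁/r₂)³ = 5.62×10⁻⁷ · 2 · (34.8/14.4)³.
(r₁/r₂)³ = (2.417)³ = 14.11.
B₂ ≈ 1.586×10⁻⁵ T.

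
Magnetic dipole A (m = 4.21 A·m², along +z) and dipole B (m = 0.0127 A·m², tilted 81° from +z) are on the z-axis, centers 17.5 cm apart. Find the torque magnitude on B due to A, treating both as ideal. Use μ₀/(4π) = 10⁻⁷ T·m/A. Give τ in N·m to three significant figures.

τ ≈ 1.97×10⁻⁶ N·m

Dipole B is on the axis of dipole A, so B₁ there is axial: B₁ = (μ₀/4π)·2m₁/r³ along +z.
B₁ = 2(10⁻⁷)(4.21)/(0.175)³ = 1.571×10⁻⁴ T.
τ = m₂ B₁ sinθ.
τ = (0.0127)(1.571×10⁻⁴)·sin81° = 1.971×10⁻⁶ N·m.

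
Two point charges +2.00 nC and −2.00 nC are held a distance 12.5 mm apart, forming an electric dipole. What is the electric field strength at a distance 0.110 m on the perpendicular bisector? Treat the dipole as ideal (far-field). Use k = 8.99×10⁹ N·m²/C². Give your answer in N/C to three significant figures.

Dipole moment p = qd = (2.00×10⁻⁹ C)(0.0125 m) = 2.50×10⁻¹¹ C·m.
In the equatorial plane E = kp/r³.
E = (8.99×10⁹)(2.50×10⁻¹¹) / (0.110)³ = 168.9 N/C.

E ≈ 169 N/C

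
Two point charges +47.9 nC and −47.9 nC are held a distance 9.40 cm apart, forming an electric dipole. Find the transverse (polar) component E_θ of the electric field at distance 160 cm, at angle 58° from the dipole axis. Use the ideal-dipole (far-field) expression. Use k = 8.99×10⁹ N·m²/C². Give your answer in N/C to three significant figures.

Dipole moment p = qd = (4.79×10⁻⁸ C)(0.0940 m) = 4.503×10⁻⁹ C·m.
For a dipole, E_θ = (kp sinθ)/r³.
kp/r³ = (8.99×10⁹)(4.503×10⁻⁹)/(1.60)³ = 9.883 N/C.
E_θ = 9.883·sin58° = 8.382 N/C.

E_θ ≈ 8.38 N/C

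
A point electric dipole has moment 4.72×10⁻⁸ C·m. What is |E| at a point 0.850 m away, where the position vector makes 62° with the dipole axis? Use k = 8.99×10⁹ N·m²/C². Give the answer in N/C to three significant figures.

E ≈ 891 N/C

At angle θ the dipole field magnitude is E = (kp/r³)·√(1 + 3cos²θ).
kp/r³ = (8.99×10⁹)(4.72×10⁻⁸) / (0.850)³ = 690.9 N/C.
√(1 + 3cos²62°) = √(1 + 3·0.2204) = √1.6612 ≈ 1.2889.
E ≈ 690.9 × 1.289 = 890.5 N/C.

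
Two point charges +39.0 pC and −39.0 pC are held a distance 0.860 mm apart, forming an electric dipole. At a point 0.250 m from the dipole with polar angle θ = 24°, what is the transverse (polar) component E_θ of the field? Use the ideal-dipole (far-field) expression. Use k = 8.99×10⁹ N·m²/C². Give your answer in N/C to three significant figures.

E_θ ≈ 0.00785 N/C

Dipole moment p = qd = (3.90×10⁻¹¹ C)(8.60×10⁻⁴ m) = 3.354×10⁻¹⁴ C·m.
For a dipole, E_θ = (kp sinθ)/r³.
kp/r³ = (8.99×10⁹)(3.354×10⁻¹⁴)/(0.250)³ = 0.01930 N/C.
E_θ = 0.01930·sin24° = 0.007849 N/C.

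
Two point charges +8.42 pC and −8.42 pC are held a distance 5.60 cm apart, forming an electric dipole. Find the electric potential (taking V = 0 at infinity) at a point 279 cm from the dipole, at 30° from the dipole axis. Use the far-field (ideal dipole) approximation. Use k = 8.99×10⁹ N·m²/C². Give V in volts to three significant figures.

Dipole moment p = qd = (8.42×10⁻¹² C)(0.0560 m) = 4.715×10⁻¹³ C·m.
The dipole potential is V = kp cosθ / r².
V = (8.99×10⁹)(4.715×10⁻¹³)·cos30° / (2.79)² = 4.716×10⁻⁴ V.

V ≈ 4.72×10⁻⁴ V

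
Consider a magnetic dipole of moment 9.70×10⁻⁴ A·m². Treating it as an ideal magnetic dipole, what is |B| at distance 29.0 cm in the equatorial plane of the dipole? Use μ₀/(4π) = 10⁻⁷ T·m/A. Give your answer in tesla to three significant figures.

B ≈ 3.98×10⁻⁹ T

In the equatorial plane B = (μ₀/4π)·m/r³ (half the axial value).
B = (10⁻⁷)·(9.70×10⁻⁴) / (0.290)³ = 3.977×10⁻⁹ T.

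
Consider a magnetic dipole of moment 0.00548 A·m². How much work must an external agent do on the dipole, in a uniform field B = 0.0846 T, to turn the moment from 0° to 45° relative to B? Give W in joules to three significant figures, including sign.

W_ext = ΔU = −mB cosθ₂ + mB cosθ₁ = mB(cosθ₁ − cosθ₂).
W = (0.00548)(0.0846)·(cos0° − cos45°) = (4.636×10⁻⁴)·(+0.2929) = 1.358×10⁻⁴ J.

W ≈ 1.36×10⁻⁴ J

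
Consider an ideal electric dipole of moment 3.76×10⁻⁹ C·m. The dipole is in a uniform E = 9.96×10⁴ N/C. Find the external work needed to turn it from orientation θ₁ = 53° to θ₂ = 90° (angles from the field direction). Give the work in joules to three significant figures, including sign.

W_ext = ΔU = U(θ₂) − U(θ₁) = −pE cosθ₂ − (−pE cosθ₁) = pE(cosθ₁ − cosθ₂).
W = (3.76×10⁻⁹)(9.96×10⁴)·(cos53° − cos90°) = (3.745×10⁻⁴)·(+0.6018) = 2.254×10⁻⁴ J.

W ≈ 2.25×10⁻⁴ J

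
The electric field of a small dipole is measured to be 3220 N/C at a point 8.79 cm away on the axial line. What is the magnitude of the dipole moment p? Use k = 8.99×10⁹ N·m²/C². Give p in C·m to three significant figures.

p ≈ 1.22×10⁻¹⁰ C·m

On axis E = 2kp/r³, so p = Er³/(2k).
p = (3220)·(0.0879)³ / (2·8.99×10⁹) = 1.216×10⁻¹⁰ C·m.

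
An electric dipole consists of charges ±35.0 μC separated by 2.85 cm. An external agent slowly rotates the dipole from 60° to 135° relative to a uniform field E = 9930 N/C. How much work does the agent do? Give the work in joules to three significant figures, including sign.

W ≈ 0.0120 J

Dipole moment p = qd = (3.50×10⁻⁵ C)(0.0285 m) = 9.975×10⁻⁷ C·m.
W_ext = ΔU = U(θ₂) − U(θ₁) = −pE cosθ₂ − (−pE cosθ₁) = pE(cosθ₁ − cosθ₂).
W = (9.975×10⁻⁷)(9930)·(cos60° − cos135°) = (0.009905)·(+1.2071) = 0.01196 J.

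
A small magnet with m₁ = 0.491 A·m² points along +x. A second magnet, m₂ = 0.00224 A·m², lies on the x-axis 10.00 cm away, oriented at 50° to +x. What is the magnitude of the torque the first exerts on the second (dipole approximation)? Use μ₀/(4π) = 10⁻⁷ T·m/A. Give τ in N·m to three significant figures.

Dipole B is on the axis of dipole A, so B₁ there is axial: B₁ = (μ₀/4π)·2m₁/r³ along +x.
B₁ = 2(10⁻⁷)(0.491)/(0.100)³ = 9.820×10⁻⁵ T.
τ = m₂ B₁ sinθ.
τ = (0.00224)(9.820×10⁻⁵)·sin50° = 1.685×10⁻⁷ N·m.

τ ≈ 1.69×10⁻⁷ N·m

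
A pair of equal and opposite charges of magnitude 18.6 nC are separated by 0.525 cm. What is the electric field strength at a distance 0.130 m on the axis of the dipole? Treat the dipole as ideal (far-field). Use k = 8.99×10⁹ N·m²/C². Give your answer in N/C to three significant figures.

Dipole moment p = qd = (1.86×10⁻⁸ C)(0.00525 m) = 9.765×10⁻¹¹ C·m.
On the dipole axis E = 2kp/r³.
E = 2·(8.99×10⁹)(9.765×10⁻¹¹) / (0.130)³ = 799.2 N/C.

E ≈ 799 N/C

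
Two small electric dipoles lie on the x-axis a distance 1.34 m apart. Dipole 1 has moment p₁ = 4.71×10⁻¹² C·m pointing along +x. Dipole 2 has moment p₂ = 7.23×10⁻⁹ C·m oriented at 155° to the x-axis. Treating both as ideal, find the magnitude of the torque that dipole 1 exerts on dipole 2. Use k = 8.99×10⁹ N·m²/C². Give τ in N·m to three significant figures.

τ ≈ 1.08×10⁻¹⁰ N·m

The second dipole sits on the axis of the first, so the field there is axial: E₁ = 2kp₁/r³ along +x.
E₁ = 2(8.99×10⁹)(4.71×10⁻¹²)/(1.34)³ = 0.03520 N/C.
Torque on the second dipole: τ = p₂ E₁ sinθ.
τ = (7.23×10⁻⁹)(0.03520)·sin155° = 1.075×10⁻¹⁰ N·m.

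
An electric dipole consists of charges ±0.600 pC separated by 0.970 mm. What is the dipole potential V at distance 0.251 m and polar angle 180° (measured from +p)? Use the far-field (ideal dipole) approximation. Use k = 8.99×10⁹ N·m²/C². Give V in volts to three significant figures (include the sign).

Dipole moment p = qd = (6.00×10⁻¹³ C)(9.70×10⁻⁴ m) = 5.82×10⁻¹⁶ C·m.
The dipole potential is V = kp cosθ / r².
V = (8.99×10⁹)(5.82×10⁻¹⁶)·cos180° / (0.251)² = -8.305×10⁻⁵ V.

V ≈ -8.30×10⁻⁵ V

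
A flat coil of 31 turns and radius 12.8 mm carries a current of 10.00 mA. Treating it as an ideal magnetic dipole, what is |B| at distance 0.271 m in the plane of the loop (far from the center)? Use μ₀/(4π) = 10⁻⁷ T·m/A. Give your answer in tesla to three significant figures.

B ≈ 8.02×10⁻¹⁰ T

m = NIA = NIπa² = 31·(0.0100)·π·(0.0128)² = 1.596×10⁻⁴ A·m².
In the equatorial plane B = (μ₀/4π)·m/r³ (half the axial value).
B = (10⁻⁷)·(1.596×10⁻⁴) / (0.271)³ = 8.019×10⁻¹⁰ T.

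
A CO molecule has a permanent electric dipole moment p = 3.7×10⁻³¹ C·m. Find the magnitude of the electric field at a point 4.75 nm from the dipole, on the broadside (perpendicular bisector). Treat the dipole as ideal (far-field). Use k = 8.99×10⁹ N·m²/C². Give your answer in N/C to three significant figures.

On the perpendicular bisector E = kp/r³ (half the axial value at the same distance).
E = (8.99×10⁹)(3.70×10⁻³¹) / (4.75×10⁻⁹)³ = 3.104×10⁴ N/C.

E ≈ 3.10×10⁴ N/C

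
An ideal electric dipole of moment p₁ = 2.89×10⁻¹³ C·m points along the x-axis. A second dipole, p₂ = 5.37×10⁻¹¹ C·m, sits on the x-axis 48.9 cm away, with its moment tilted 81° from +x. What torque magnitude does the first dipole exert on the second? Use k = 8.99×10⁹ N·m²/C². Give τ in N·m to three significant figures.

τ ≈ 2.36×10⁻¹² N·m

The second dipole sits on the axis of the first, so the field there is axial: E₁ = 2kp₁/r³ along +x.
E₁ = 2(8.99×10⁹)(2.89×10⁻¹³)/(0.489)³ = 0.04444 N/C.
Torque on the second dipole: τ = p₂ E₁ sinθ.
τ = (5.37×10⁻¹¹)(0.04444)·sin81° = 2.357×10⁻¹² N·m.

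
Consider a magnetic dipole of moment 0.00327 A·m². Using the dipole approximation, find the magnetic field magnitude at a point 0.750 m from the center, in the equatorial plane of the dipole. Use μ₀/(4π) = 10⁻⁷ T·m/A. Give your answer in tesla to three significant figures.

B ≈ 7.75×10⁻¹⁰ T

In the equatorial plane B = (μ₀/4π)·m/r³ (half the axial value).
B = (10⁻⁷)·(0.00327) / (0.750)³ = 7.751×10⁻¹⁰ T.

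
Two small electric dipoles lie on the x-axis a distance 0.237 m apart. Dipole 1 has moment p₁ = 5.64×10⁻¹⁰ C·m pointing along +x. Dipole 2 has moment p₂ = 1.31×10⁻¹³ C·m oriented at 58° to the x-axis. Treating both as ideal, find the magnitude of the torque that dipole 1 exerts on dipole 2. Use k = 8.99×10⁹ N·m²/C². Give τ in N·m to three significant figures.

τ ≈ 8.46×10⁻¹¹ N·m

The second dipole sits on the axis of the first, so the field there is axial: E₁ = 2kp₁/r³ along +x.
E₁ = 2(8.99×10⁹)(5.64×10⁻¹⁰)/(0.237)³ = 761.8 N/C.
Torque on the second dipole: τ = p₂ E₁ sinθ.
τ = (1.31×10⁻¹³)(761.8)·sin58° = 8.463×10⁻¹¹ N·m.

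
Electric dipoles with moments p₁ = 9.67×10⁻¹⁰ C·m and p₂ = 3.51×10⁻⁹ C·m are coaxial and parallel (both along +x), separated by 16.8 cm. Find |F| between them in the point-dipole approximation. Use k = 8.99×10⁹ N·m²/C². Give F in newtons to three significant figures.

On-axis field of dipole 1 at distance r: E = 2kp₁/r³. Force on dipole 2 is F = p₂·dE/dr (gradient along axis).
dE/dr = −6kp₁/r⁴, so |F| = 6kp₁p₂/r⁴ (attractive for aligned moments).
F = 6(8.99×10⁹)(9.67×10⁻¹⁰)(3.51×10⁻⁹)/(0.168)⁴ = 2.298×10⁻⁴ N.

F ≈ 2.30×10⁻⁴ N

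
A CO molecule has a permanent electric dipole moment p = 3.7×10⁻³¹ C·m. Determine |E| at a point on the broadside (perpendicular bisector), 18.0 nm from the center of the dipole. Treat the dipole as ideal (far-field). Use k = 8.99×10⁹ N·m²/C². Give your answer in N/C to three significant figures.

In the equatorial plane E = kp/r³.
E = (8.99×10⁹)(3.70×10⁻³¹) / (1.80×10⁻⁸)³ = 570.4 N/C.

E ≈ 570 N/C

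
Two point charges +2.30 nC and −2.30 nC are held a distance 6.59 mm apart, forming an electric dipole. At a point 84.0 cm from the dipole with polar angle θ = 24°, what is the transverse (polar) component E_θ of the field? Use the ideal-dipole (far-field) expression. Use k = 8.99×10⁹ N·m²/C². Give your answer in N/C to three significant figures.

E_θ ≈ 0.0935 N/C

Dipole moment p = qd = (2.30×10⁻⁹ C)(0.00659 m) = 1.516×10⁻¹¹ C·m.
For a dipole, E_θ = (kp sinθ)/r³.
kp/r³ = (8.99×10⁹)(1.516×10⁻¹¹)/(0.840)³ = 0.2299 N/C.
E_θ = 0.2299·sin24° = 0.09353 N/C.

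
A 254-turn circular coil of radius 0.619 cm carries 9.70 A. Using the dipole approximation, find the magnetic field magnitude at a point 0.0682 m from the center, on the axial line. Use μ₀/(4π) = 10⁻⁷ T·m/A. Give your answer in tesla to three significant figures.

m = NIA = NIπa² = 254·(9.70)·π·(0.00619)² = 0.2966 A·m².
On axis B = (μ₀/4π)·2m/r³.
B = 2·(10⁻⁷)·(0.2966) / (0.0682)³ = 1.870×10⁻⁴ T.

B ≈ 1.87×10⁻⁴ T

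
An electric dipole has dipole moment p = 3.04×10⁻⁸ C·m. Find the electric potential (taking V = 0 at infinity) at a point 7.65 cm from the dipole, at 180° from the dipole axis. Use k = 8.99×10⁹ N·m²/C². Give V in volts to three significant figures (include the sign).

V ≈ -4.67×10⁴ V

The dipole potential is V = kp cosθ / r².
V = (8.99×10⁹)(3.04×10⁻⁸)·cos180° / (0.0765)² = -4.670×10⁴ V.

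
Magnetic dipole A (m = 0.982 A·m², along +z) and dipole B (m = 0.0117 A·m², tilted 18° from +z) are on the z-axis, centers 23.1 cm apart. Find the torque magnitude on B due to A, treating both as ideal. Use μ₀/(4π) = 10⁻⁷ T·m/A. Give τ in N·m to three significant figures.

Dipole B is on the axis of dipole A, so B₁ there is axial: B₁ = (μ₀/4π)·2m₁/r³ along +z.
B₁ = 2(10⁻⁷)(0.982)/(0.231)³ = 1.593×10⁻⁵ T.
τ = m₂ B₁ sinθ.
τ = (0.0117)(1.593×10⁻⁵)·sin18° = 5.761×10⁻⁸ N·m.

τ ≈ 5.76×10⁻⁸ N·m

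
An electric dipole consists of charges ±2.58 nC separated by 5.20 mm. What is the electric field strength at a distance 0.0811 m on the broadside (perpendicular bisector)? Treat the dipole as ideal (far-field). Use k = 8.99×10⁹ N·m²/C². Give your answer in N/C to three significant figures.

E ≈ 226 N/C

Dipole moment p = qd = (2.58×10⁻⁹ C)(0.00520 m) = 1.342×10⁻¹¹ C·m.
In the equatorial plane E = kp/r³.
E = (8.99×10⁹)(1.342×10⁻¹¹) / (0.0811)³ = 226.2 N/C.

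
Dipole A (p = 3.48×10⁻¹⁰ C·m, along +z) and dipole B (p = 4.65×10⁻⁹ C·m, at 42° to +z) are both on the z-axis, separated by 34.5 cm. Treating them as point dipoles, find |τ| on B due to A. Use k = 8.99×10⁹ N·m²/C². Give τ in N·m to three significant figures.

τ ≈ 4.74×10⁻⁷ N·m

The second dipole sits on the axis of the first, so the field there is axial: E₁ = 2kp₁/r³ along +z.
E₁ = 2(8.99×10⁹)(3.48×10⁻¹⁰)/(0.345)³ = 152.4 N/C.
Torque on the second dipole: τ = p₂ E₁ sinθ.
τ = (4.65×10⁻⁹)(152.4)·sin42° = 4.741×10⁻⁷ N·m.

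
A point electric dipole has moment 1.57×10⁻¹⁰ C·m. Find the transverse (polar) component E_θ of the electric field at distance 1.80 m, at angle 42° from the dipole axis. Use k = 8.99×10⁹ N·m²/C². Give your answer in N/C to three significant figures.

For a dipole, E_θ = (kp sinθ)/r³.
kp/r³ = (8.99×10⁹)(1.57×10⁻¹⁰)/(1.80)³ = 0.2420 N/C.
E_θ = 0.2420·sin42° = 0.1619 N/C.

E_θ ≈ 0.162 N/C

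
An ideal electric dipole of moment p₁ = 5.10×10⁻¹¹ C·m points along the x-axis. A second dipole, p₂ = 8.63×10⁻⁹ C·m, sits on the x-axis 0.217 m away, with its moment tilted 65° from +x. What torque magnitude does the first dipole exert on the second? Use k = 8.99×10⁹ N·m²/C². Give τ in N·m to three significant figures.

τ ≈ 7.02×10⁻⁷ N·m

The second dipole sits on the axis of the first, so the field there is axial: E₁ = 2kp₁/r³ along +x.
E₁ = 2(8.99×10⁹)(5.10×10⁻¹¹)/(0.217)³ = 89.74 N/C.
Torque on the second dipole: τ = p₂ E₁ sinθ.
τ = (8.63×10⁻⁹)(89.74)·sin65° = 7.019×10⁻⁷ N·m.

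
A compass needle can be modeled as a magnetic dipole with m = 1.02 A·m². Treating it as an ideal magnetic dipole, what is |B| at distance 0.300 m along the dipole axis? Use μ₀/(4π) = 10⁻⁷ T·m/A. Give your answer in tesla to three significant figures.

On axis B = (μ₀/4π)·2m/r³.
B = 2·(10⁻⁷)·(1.02) / (0.300)³ = 7.556×10⁻⁶ T.

B ≈ 7.56×10⁻⁶ T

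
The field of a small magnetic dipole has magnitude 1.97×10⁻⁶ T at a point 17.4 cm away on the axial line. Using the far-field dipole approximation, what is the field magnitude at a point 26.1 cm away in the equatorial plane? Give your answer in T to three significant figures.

Dipole fields scale as 1/r³ in the far field.
The axial field is twice the equatorial field at the same r, so the geometry factor is 1/2.
B₂ = B₁ · (1/2) · (r₁/r₂)³ = 1.97×10⁻⁶ · 0.5 · (17.4/26.1)³.
(r₁/r₂)³ = (0.6667)³ = 0.2963.
B₂ ≈ 2.919×10⁻⁷ T.

B ≈ 2.92×10⁻⁷ T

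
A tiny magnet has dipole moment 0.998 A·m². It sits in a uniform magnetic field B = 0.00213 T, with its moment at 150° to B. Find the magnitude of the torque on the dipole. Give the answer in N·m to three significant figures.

τ ≈ 0.00106 N·m

Torque on a magnetic dipole: τ = mB sinθ.
τ = (0.998)(0.00213)·sin150° = 0.001063 N·m.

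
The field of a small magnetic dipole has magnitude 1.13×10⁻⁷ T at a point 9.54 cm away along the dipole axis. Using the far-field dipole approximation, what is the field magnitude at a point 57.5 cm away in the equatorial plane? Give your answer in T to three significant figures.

B ≈ 2.58×10⁻¹⁰ T

Dipole fields scale as 1/r³ in the far field.
The axial field is twice the equatorial field at the same r, so the geometry factor is 1/2.
B₂ = B₁ · (1/2) · (r₁/r₂)³ = 1.13×10⁻⁷ · 0.5 · (9.54/57.5)³.
(r₁/r₂)³ = (0.1659)³ = 0.004567.
B₂ ≈ 2.580×10⁻¹⁰ T.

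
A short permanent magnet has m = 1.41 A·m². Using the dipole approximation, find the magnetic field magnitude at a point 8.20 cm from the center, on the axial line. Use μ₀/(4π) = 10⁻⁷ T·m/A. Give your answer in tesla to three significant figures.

B ≈ 5.11×10⁻⁴ T

On axis B = (μ₀/4π)·2m/r³.
B = 2·(10⁻⁷)·(1.41) / (0.0820)³ = 5.115×10⁻⁴ T.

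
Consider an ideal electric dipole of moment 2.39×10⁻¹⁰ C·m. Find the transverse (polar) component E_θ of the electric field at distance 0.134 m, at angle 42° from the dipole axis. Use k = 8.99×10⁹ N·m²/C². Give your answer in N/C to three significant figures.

For a dipole, E_θ = (kp sinθ)/r³.
kp/r³ = (8.99×10⁹)(2.39×10⁻¹⁰)/(0.134)³ = 893.0 N/C.
E_θ = 893.0·sin42° = 597.5 N/C.

E_θ ≈ 598 N/C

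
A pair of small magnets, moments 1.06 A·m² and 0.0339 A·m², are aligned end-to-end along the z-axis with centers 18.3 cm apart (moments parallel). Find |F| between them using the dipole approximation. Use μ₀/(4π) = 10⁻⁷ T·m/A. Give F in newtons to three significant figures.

F ≈ 1.92×10⁻⁵ N

On-axis B of dipole 1: B = (μ₀/4π)·2m₁/r³. Force on dipole 2: F = m₂·dB/dr.
dB/dr = −(μ₀/4π)·6m₁/r⁴, so |F| = (μ₀/4π)·6m₁m₂/r⁴.
F = 6(10⁻⁷)(1.06)(0.0339)/(0.183)⁴ = 1.922×10⁻⁵ N.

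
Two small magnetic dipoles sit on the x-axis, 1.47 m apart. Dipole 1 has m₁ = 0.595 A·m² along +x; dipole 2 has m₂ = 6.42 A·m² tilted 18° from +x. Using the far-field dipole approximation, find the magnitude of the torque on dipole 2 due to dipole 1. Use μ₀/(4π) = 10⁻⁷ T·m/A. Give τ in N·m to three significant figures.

τ ≈ 7.43×10⁻⁸ N·m

Dipole B is on the axis of dipole A, so B₁ there is axial: B₁ = (μ₀/4π)·2m₁/r³ along +x.
B₁ = 2(10⁻⁷)(0.595)/(1.47)³ = 3.746×10⁻⁸ T.
τ = m₂ B₁ sinθ.
τ = (6.42)(3.746×10⁻⁸)·sin18° = 7.432×10⁻⁸ N·m.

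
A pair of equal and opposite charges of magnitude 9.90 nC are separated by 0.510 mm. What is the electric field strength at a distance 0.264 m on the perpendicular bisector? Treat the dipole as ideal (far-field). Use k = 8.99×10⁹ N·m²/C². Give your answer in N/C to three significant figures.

Dipole moment p = qd = (9.90×10⁻⁹ C)(5.10×10⁻⁴ m) = 5.049×10⁻¹² C·m.
In the equatorial plane E = kp/r³.
E = (8.99×10⁹)(5.049×10⁻¹²) / (0.264)³ = 2.467 N/C.

E ≈ 2.47 N/C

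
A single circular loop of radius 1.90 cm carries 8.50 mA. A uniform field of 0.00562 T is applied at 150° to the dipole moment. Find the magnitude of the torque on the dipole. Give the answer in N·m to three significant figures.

τ ≈ 2.71×10⁻⁸ N·m

Magnetic moment m = IA = Iπa² = (0.00850)·π·(0.0190)² = 9.64×10⁻⁶ A·m².
Torque on a magnetic dipole: τ = mB sinθ.
τ = (9.64×10⁻⁶)(0.00562)·sin150° = 2.709×10⁻⁸ N·m.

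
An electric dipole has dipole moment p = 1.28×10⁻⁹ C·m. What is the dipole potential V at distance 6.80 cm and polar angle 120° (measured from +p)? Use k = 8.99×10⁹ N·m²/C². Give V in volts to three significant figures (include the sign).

The dipole potential is V = kp cosθ / r².
V = (8.99×10⁹)(1.28×10⁻⁹)·cos120° / (0.0680)² = -1244 V.

V ≈ -1240 V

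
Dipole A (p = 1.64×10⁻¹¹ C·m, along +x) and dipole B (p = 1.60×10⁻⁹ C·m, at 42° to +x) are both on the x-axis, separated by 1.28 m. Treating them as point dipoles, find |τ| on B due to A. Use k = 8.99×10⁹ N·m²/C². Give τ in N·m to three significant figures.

τ ≈ 1.51×10⁻¹⁰ N·m

The second dipole sits on the axis of the first, so the field there is axial: E₁ = 2kp₁/r³ along +x.
E₁ = 2(8.99×10⁹)(1.64×10⁻¹¹)/(1.28)³ = 0.1406 N/C.
Torque on the second dipole: τ = p₂ E₁ sinθ.
τ = (1.60×10⁻⁹)(0.1406)·sin42° = 1.505×10⁻¹⁰ N·m.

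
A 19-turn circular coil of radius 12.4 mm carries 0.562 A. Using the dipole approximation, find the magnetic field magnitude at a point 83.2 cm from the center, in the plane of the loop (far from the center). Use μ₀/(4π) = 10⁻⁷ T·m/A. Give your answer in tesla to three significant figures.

B ≈ 8.96×10⁻¹⁰ T

m = NIA = NIπa² = 19·(0.562)·π·(0.0124)² = 0.005158 A·m².
In the equatorial plane B = (μ₀/4π)·m/r³ (half the axial value).
B = (10⁻⁷)·(0.005158) / (0.832)³ = 8.956×10⁻¹⁰ T.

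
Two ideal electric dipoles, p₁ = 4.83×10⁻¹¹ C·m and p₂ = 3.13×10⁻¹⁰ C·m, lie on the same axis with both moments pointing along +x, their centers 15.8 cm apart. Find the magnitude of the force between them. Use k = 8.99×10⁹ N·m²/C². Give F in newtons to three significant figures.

F ≈ 1.31×10⁻⁶ N

On-axis field of dipole 1 at distance r: E = 2kp₁/r³. Force on dipole 2 is F = p₂·dE/dr (gradient along axis).
dE/dr = −6kp₁/r⁴, so |F| = 6kp₁p₂/r⁴ (attractive for aligned moments).
F = 6(8.99×10⁹)(4.83×10⁻¹¹)(3.13×10⁻¹⁰)/(0.158)⁴ = 1.309×10⁻⁶ N.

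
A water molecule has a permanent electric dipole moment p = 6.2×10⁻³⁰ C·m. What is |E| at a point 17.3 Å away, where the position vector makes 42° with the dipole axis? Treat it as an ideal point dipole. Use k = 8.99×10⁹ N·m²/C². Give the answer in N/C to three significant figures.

At angle θ the dipole field magnitude is E = (kp/r³)·√(1 + 3cos²θ).
kp/r³ = (8.99×10⁹)(6.20×10⁻³⁰) / (1.73×10⁻⁹)³ = 1.076×10⁷ N/C.
√(1 + 3cos²42°) = √(1 + 3·0.5523) = √2.6568 ≈ 1.6300.
E ≈ 1.076×10⁷ × 1.630 = 1.755×10⁷ N/C.

E ≈ 1.75×10⁷ N/C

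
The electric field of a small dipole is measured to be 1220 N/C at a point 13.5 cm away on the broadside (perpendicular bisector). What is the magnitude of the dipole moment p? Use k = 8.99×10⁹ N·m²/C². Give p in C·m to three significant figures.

p ≈ 3.34×10⁻¹⁰ C·m

In the equatorial plane E = kp/r³, so p = Er³/(k).
p = (1220)·(0.135)³ / (8.99×10⁹) = 3.339×10⁻¹⁰ C·m.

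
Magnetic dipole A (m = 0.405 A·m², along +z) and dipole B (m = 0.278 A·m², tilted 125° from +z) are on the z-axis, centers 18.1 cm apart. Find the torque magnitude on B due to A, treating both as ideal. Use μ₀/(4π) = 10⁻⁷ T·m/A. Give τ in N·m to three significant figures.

τ ≈ 3.11×10⁻⁶ N·m

Dipole B is on the axis of dipole A, so B₁ there is axial: B₁ = (μ₀/4π)·2m₁/r³ along +z.
B₁ = 2(10⁻⁷)(0.405)/(0.181)³ = 1.366×10⁻⁵ T.
τ = m₂ B₁ sinθ.
τ = (0.278)(1.366×10⁻⁵)·sin125° = 3.111×10⁻⁶ N·m.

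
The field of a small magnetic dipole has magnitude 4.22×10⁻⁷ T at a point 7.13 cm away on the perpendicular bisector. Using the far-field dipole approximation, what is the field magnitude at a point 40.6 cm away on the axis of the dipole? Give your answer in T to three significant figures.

Dipole fields scale as 1/r³ in the far field.
The axial field is twice the equatorial field at the same r, so the geometry factor is 2/1.
B₂ = B₁ · (2/1) · (r₁/r₂)³ = 4.22×10⁻⁷ · 2 · (7.13/40.6)³.
(r₁/r₂)³ = (0.1756)³ = 0.005416.
B₂ ≈ 4.571×10⁻⁹ T.

B ≈ 4.57×10⁻⁹ T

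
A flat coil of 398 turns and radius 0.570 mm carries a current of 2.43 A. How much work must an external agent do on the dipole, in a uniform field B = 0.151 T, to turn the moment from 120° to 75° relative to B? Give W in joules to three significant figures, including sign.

m = NIA = NIπa² = 398·(2.43)·π·(5.70×10⁻⁴)² = 9.872×10⁻⁴ A·m².
W_ext = ΔU = −mB cosθ₂ + mB cosθ₁ = mB(cosθ₁ − cosθ₂).
W = (9.872×10⁻⁴)(0.151)·(cos120° − cos75°) = (1.491×10⁻⁴)·(-0.7588) = -1.131×10⁻⁴ J.

W ≈ -1.13×10⁻⁴ J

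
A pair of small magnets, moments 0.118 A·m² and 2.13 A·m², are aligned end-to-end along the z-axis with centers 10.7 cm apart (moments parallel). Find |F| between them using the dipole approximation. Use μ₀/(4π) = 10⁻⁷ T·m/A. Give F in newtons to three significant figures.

On-axis B of dipole 1: B = (μ₀/4π)·2m₁/r³. Force on dipole 2: F = m₂·dB/dr.
dB/dr = −(μ₀/4π)·6m₁/r⁴, so |F| = (μ₀/4π)·6m₁m₂/r⁴.
F = 6(10⁻⁷)(0.118)(2.13)/(0.107)⁴ = 0.001150 N.

F ≈ 0.00115 N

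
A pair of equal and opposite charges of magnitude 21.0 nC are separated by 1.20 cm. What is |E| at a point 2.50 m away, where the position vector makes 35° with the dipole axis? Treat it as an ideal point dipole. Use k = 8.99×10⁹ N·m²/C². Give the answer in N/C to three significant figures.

E ≈ 0.252 N/C

Dipole moment p = qd = (2.10×10⁻⁸ C)(0.0120 m) = 2.52×10⁻¹⁰ C·m.
At angle θ the dipole field magnitude is E = (kp/r³)·√(1 + 3cos²θ).
kp/r³ = (8.99×10⁹)(2.52×10⁻¹⁰) / (2.50)³ = 0.1450 N/C.
√(1 + 3cos²35°) = √(1 + 3·0.6710) = √3.0130 ≈ 1.7358.
E ≈ 0.1450 × 1.736 = 0.2517 N/C.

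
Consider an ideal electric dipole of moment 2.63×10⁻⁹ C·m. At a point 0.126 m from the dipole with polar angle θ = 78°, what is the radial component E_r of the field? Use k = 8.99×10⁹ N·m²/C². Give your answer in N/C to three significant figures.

E_r ≈ 4910 N/C

For a dipole, E_r = (2kp cosθ)/r³.
kp/r³ = (8.99×10⁹)(2.63×10⁻⁹)/(0.126)³ = 1.182×10⁴ N/C.
E_r = 2·1.182×10⁴·cos78° = 4915 N/C.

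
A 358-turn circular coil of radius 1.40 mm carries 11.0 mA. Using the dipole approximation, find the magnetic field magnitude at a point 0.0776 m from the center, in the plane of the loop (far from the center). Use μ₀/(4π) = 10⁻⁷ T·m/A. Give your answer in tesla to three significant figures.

B ≈ 5.19×10⁻⁹ T

m = NIA = NIπa² = 358·(0.0110)·π·(0.00140)² = 2.425×10⁻⁵ A·m².
In the equatorial plane B = (μ₀/4π)·m/r³ (half the axial value).
B = (10⁻⁷)·(2.425×10⁻⁵) / (0.0776)³ = 5.190×10⁻⁹ T.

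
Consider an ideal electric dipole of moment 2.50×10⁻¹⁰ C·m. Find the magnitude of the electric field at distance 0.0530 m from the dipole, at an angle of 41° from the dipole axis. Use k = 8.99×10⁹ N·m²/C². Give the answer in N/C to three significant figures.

At angle θ the dipole field magnitude is E = (kp/r³)·√(1 + 3cos²θ).
kp/r³ = (8.99×10⁹)(2.50×10⁻¹⁰) / (0.0530)³ = 1.510×10⁴ N/C.
√(1 + 3cos²41°) = √(1 + 3·0.5696) = √2.7088 ≈ 1.6458.
E ≈ 1.510×10⁴ × 1.646 = 2.485×10⁴ N/C.

E ≈ 2.48×10⁴ N/C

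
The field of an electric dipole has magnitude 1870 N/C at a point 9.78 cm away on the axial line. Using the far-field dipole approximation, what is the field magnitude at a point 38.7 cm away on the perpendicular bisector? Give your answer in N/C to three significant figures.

Dipole fields scale as 1/r³ in the far field.
The axial field is twice the equatorial field at the same r, so the geometry factor is 1/2.
E₂ = E₁ · (1/2) · (r₁/r₂)³ = 1870 · 0.5 · (9.78/38.7)³.
(r₁/r₂)³ = (0.2527)³ = 0.01614.
E₂ ≈ 15.09 N/C.

E ≈ 15.1 N/C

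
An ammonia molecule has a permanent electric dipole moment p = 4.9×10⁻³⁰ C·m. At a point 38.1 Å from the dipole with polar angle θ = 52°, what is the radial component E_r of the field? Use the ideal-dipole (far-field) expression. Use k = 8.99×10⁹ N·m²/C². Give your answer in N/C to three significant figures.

E_r ≈ 9.81×10⁵ N/C

For a dipole, E_r = (2kp cosθ)/r³.
kp/r³ = (8.99×10⁹)(4.90×10⁻³⁰)/(3.81×10⁻⁹)³ = 7.965×10⁵ N/C.
E_r = 2·7.965×10⁵·cos52° = 9.807×10⁵ N/C.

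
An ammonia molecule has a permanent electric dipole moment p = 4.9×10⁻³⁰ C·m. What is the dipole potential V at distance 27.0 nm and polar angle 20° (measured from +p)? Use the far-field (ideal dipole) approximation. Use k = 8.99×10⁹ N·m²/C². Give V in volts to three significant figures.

V ≈ 5.68×10⁻⁵ V

The dipole potential is V = kp cosθ / r².
V = (8.99×10⁹)(4.90×10⁻³⁰)·cos20° / (2.70×10⁻⁸)² = 5.678×10⁻⁵ V.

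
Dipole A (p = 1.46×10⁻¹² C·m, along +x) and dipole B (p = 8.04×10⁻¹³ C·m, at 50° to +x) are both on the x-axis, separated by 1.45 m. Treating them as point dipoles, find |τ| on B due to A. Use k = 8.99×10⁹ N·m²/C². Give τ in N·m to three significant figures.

The second dipole sits on the axis of the first, so the field there is axial: E₁ = 2kp₁/r³ along +x.
E₁ = 2(8.99×10⁹)(1.46×10⁻¹²)/(1.45)³ = 0.008611 N/C.
Torque on the second dipole: τ = p₂ E₁ sinθ.
τ = (8.04×10⁻¹³)(0.008611)·sin50° = 5.303×10⁻¹⁵ N·m.

τ ≈ 5.30×10⁻¹⁵ N·m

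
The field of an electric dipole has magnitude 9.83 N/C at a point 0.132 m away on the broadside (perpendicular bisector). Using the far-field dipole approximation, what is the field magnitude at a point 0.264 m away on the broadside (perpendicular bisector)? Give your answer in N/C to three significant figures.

Dipole fields scale as 1/r³ in the far field; the geometry is the same at both points.
E₂ = E₁ · (r₁/r₂)³ = 9.83 · (0.132/0.264)³.
(r₁/r₂)³ = (0.5)³ = 0.125.
E₂ ≈ 1.229 N/C.

E ≈ 1.23 N/C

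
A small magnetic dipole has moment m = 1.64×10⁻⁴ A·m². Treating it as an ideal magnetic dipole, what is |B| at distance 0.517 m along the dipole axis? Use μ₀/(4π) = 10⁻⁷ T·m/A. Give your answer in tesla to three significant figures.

On axis B = (μ₀/4π)·2m/r³.
B = 2·(10⁻⁷)·(1.64×10⁻⁴) / (0.517)³ = 2.374×10⁻¹⁰ T.

B ≈ 2.37×10⁻¹⁰ T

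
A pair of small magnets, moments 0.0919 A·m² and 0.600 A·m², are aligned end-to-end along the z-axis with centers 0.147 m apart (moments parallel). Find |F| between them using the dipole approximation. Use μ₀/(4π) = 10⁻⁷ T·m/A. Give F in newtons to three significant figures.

F ≈ 7.09×10⁻⁵ N

On-axis B of dipole 1: B = (μ₀/4π)·2m₁/r³. Force on dipole 2: F = m₂·dB/dr.
dB/dr = −(μ₀/4π)·6m₁/r⁴, so |F| = (μ₀/4π)·6m₁m₂/r⁴.
F = 6(10⁻⁷)(0.0919)(0.600)/(0.147)⁴ = 7.085×10⁻⁵ N.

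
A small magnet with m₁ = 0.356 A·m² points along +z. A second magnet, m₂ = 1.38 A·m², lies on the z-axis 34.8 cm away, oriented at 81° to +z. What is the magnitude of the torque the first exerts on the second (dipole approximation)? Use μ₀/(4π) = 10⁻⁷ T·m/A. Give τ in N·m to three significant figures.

Dipole B is on the axis of dipole A, so B₁ there is axial: B₁ = (μ₀/4π)·2m₁/r³ along +z.
B₁ = 2(10⁻⁷)(0.356)/(0.348)³ = 1.689×10⁻⁶ T.
τ = m₂ B₁ sinθ.
τ = (1.38)(1.689×10⁻⁶)·sin81° = 2.303×10⁻⁶ N·m.

τ ≈ 2.30×10⁻⁶ N·m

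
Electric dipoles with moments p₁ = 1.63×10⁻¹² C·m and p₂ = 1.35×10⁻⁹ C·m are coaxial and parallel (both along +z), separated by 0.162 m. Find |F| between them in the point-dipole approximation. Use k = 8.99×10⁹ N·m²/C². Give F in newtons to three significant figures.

On-axis field of dipole 1 at distance r: E = 2kp₁/r³. Force on dipole 2 is F = p₂·dE/dr (gradient along axis).
dE/dr = −6kp₁/r⁴, so |F| = 6kp₁p₂/r⁴ (attractive for aligned moments).
F = 6(8.99×10⁹)(1.63×10⁻¹²)(1.35×10⁻⁹)/(0.162)⁴ = 1.723×10⁻⁷ N.

F ≈ 1.72×10⁻⁷ N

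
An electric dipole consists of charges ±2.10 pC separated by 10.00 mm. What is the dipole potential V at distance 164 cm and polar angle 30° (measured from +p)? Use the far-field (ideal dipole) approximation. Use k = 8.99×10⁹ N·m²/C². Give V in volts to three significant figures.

Dipole moment p = qd = (2.10×10⁻¹² C)(0.0100 m) = 2.10×10⁻¹⁴ C·m.
The dipole potential is V = kp cosθ / r².
V = (8.99×10⁹)(2.10×10⁻¹⁴)·cos30° / (1.64)² = 6.079×10⁻⁵ V.

V ≈ 6.08×10⁻⁵ V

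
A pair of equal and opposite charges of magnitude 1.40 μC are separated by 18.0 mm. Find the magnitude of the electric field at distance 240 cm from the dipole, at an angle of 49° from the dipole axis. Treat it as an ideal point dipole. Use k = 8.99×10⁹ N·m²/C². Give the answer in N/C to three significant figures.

Dipole moment p = qd = (1.40×10⁻⁶ C)(0.0180 m) = 2.52×10⁻⁸ C·m.
At angle θ the dipole field magnitude is E = (kp/r³)·√(1 + 3cos²θ).
kp/r³ = (8.99×10⁹)(2.52×10⁻⁸) / (2.40)³ = 16.39 N/C.
√(1 + 3cos²49°) = √(1 + 3·0.4304) = √2.2912 ≈ 1.5137.
E ≈ 16.39 × 1.514 = 24.81 N/C.

E ≈ 24.8 N/C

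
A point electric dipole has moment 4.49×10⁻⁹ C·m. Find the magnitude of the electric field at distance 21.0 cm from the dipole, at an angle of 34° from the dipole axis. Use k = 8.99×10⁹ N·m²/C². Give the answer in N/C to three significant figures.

At angle θ the dipole field magnitude is E = (kp/r³)·√(1 + 3cos²θ).
kp/r³ = (8.99×10⁹)(4.49×10⁻⁹) / (0.210)³ = 4359 N/C.
√(1 + 3cos²34°) = √(1 + 3·0.6873) = √3.0619 ≈ 1.7498.
E ≈ 4359 × 1.750 = 7627 N/C.

E ≈ 7630 N/C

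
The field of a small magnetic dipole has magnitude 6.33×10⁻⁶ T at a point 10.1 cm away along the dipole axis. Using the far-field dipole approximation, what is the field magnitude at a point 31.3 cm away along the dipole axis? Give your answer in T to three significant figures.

B ≈ 2.13×10⁻⁷ T

Dipole fields scale as 1/r³ in the far field; the geometry is the same at both points.
B₂ = B₁ · (r₁/r₂)³ = 6.33×10⁻⁶ · (10.1/31.3)³.
(r₁/r₂)³ = (0.3227)³ = 0.0336.
B₂ ≈ 2.127×10⁻⁷ T.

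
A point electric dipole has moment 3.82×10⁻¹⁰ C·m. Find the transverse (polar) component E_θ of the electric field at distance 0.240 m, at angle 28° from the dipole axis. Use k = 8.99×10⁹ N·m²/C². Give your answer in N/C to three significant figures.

For a dipole, E_θ = (kp sinθ)/r³.
kp/r³ = (8.99×10⁹)(3.82×10⁻¹⁰)/(0.240)³ = 248.4 N/C.
E_θ = 248.4·sin28° = 116.6 N/C.

E_θ ≈ 117 N/C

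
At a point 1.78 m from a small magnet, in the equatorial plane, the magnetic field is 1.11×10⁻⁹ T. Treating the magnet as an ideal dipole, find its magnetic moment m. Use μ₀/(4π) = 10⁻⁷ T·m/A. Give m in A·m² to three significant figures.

m ≈ 0.0626 A·m²

In the equatorial plane B = (μ₀/4π)·m/r³, so m = Br³·4π/(μ₀).
m = (1.11×10⁻⁹)·(1.78)³ / (10⁻⁷) = 0.06260 A·m².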